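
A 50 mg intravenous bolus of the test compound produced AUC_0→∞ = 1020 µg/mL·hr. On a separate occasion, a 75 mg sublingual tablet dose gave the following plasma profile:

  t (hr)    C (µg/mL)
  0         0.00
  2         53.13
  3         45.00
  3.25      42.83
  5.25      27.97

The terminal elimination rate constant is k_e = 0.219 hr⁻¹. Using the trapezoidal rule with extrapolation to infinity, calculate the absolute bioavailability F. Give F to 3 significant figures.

Trapezoidal AUC_0→5.25 (sublingual tablet):
  [0→2]: (0.00+53.13)/2 × 2 = 53.13
  [2→3]: (53.13+45.00)/2 × 1 = 49.065
  [3→3.25]: (45.00+42.83)/2 × 0.25 = 10.97875
  [3.25→5.25]: (42.83+27.97)/2 × 2 = 70.8
  Sum = 183.97375 µg/mL·hr
Tail: C_last/k_e = 27.97/0.219 = 127.717
AUC_0→∞ (sublingual tablet) = 183.97375 + 127.717 = 311.69075 µg/mL·hr
F = (AUC_ev/D_ev)/(AUC_iv/D_iv) = (311.69075/75)/(1020/50) = 4.15588/20.4 = 0.2037

F = 0.204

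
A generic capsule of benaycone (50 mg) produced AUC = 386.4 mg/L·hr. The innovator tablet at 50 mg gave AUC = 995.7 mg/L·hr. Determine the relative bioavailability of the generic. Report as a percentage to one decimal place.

F_rel = (AUC_test/D_test) / (AUC_ref/D_ref)
      = (386.4/50) / (995.7/50)
      = 7.728 / 19.914 = 0.3881 = 38.81%

F_rel = 38.8%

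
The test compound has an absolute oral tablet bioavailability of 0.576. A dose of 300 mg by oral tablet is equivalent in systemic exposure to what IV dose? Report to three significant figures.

D_iv = 173 mg

Systemic exposure from an extravascular dose = F × D_ev, so the equivalent IV dose is F × D_ev.
D_iv = F × D_ev = 0.576 × 300 = 172.8 mg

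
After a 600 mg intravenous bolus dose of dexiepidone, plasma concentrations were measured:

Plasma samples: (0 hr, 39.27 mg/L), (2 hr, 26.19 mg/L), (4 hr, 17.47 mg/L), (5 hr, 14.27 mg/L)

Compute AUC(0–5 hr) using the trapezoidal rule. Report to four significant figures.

Trapezoidal AUC_0→5:
  [0→2]: (39.27+26.19)/2 × 2 = 65.46
  [2→4]: (26.19+17.47)/2 × 2 = 43.66
  [4→5]: (17.47+14.27)/2 × 1 = 15.87
  Sum = 124.99 mg/L·hr

AUC = 125.0 mg/L·hr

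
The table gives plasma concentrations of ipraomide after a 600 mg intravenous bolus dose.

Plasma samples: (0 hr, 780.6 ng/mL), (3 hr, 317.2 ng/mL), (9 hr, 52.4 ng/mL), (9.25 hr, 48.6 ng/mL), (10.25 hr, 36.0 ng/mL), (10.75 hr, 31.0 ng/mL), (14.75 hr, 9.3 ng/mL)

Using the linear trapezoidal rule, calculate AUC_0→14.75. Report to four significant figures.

Trapezoidal AUC_0→14.75:
  [0→3]: (780.6+317.2)/2 × 3 = 1646.7
  [3→9]: (317.2+52.4)/2 × 6 = 1108.8
  [9→9.25]: (52.4+48.6)/2 × 0.25 = 12.625
  [9.25→10.25]: (48.6+36.0)/2 × 1 = 42.3
  [10.25→10.75]: (36.0+31.0)/2 × 0.5 = 16.75
  [10.75→14.75]: (31.0+9.3)/2 × 4 = 80.6
  Sum = 2907.775 ng/mL·hr

AUC = 2908 ng/mL·hr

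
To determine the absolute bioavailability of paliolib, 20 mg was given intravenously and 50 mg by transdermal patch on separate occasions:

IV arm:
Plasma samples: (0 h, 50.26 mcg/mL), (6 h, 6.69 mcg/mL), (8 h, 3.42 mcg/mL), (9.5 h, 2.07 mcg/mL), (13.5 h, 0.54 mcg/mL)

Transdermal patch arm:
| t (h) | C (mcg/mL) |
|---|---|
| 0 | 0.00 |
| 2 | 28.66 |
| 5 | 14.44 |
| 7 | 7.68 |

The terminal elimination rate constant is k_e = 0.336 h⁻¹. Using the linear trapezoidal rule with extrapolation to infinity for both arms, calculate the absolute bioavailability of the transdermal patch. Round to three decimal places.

F = 0.288

Trapezoidal AUC_0→13.5 (IV):
  [0→6]: (50.26+6.69)/2 × 6 = 170.85
  [6→8]: (6.69+3.42)/2 × 2 = 10.11
  [8→9.5]: (3.42+2.07)/2 × 1.5 = 4.1175
  [9.5→13.5]: (2.07+0.54)/2 × 4 = 5.22
  Sum = 190.2975 mcg/mL·h
IV tail: 0.54/0.336 = 1.607; AUC_iv,0→∞ = 190.2975 + 1.607 = 191.9045 mcg/mL·h
Trapezoidal AUC_0→7 (transdermal patch):
  [0→2]: (0.00+28.66)/2 × 2 = 28.66
  [2→5]: (28.66+14.44)/2 × 3 = 64.65
  [5→7]: (14.44+7.68)/2 × 2 = 22.12
  Sum = 115.43 mcg/mL·h
transdermal patch tail: 7.68/0.336 = 22.857; AUC_ev,0→∞ = 115.43 + 22.857 = 138.287 mcg/mL·h
F = (AUC_ev/D_ev)/(AUC_iv/D_iv) = (138.287/50)/(191.9045/20) = 2.76574/9.595225 = 0.2882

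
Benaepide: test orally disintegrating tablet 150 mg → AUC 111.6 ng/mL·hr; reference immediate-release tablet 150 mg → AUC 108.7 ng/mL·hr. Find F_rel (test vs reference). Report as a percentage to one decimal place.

F_rel = (AUC_test/D_test) / (AUC_ref/D_ref)
      = (111.6/150) / (108.7/150)
      = 0.744 / 0.724667 = 1.0267 = 102.67%

F_rel = 102.7%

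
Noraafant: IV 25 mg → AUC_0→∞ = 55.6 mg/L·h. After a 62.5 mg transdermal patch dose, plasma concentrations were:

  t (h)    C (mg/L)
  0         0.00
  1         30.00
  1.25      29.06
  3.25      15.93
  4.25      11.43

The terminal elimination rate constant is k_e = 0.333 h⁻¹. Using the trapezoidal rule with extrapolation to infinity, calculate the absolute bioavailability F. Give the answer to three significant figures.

Trapezoidal AUC_0→4.25 (transdermal patch):
  [0→1]: (0.00+30.00)/2 × 1 = 15.0
  [1→1.25]: (30.00+29.06)/2 × 0.25 = 7.3825
  [1.25→3.25]: (29.06+15.93)/2 × 2 = 44.99
  [3.25→4.25]: (15.93+11.43)/2 × 1 = 13.68
  Sum = 81.0525 mg/L·h
Tail: C_last/k_e = 11.43/0.333 = 34.324
AUC_0→∞ (transdermal patch) = 81.0525 + 34.324 = 115.3765 mg/L·h
F = (AUC_ev/D_ev)/(AUC_iv/D_iv) = (115.3765/62.5)/(55.6/25) = 1.846024/2.224 = 0.8300

F = 0.830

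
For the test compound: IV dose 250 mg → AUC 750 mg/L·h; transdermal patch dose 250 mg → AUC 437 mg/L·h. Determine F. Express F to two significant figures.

F = 0.58

F = (AUC_ev / D_ev) / (AUC_iv / D_iv)
  = (437/250) / (750/250)
  = 1.748 / 3 = 0.5827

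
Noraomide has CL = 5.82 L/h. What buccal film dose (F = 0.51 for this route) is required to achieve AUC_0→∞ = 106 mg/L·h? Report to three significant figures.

Dose = 1210 mg

Dose = CL × AUC_0→∞ / F
     = 5.82 × 106 / 0.51 = 1209.65 mg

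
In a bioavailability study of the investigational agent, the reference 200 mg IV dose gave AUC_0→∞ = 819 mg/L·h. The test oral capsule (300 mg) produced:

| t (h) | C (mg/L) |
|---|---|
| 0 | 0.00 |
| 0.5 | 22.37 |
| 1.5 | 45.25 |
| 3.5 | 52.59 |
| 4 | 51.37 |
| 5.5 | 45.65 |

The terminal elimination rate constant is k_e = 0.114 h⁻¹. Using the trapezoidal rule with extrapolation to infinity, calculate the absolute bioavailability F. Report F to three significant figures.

F = 0.518

Trapezoidal AUC_0→5.5 (oral capsule):
  [0→0.5]: (0.00+22.37)/2 × 0.5 = 5.5925
  [0.5→1.5]: (22.37+45.25)/2 × 1 = 33.81
  [1.5→3.5]: (45.25+52.59)/2 × 2 = 97.84
  [3.5→4]: (52.59+51.37)/2 × 0.5 = 25.99
  [4→5.5]: (51.37+45.65)/2 × 1.5 = 72.765
  Sum = 235.9975 mg/L·h
Tail: C_last/k_e = 45.65/0.114 = 400.439
AUC_0→∞ (oral capsule) = 235.9975 + 400.439 = 636.4365 mg/L·h
F = (AUC_ev/D_ev)/(AUC_iv/D_iv) = (636.4365/300)/(819/200) = 2.121455/4.095 = 0.5181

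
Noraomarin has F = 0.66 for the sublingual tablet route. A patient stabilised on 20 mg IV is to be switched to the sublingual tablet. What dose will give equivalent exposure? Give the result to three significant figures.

For equal systemic exposure: F × D_ev = D_iv
D_ev = D_iv / F = 20 / 0.66 = 30.303 mg

D_sublingual = 30.3 mg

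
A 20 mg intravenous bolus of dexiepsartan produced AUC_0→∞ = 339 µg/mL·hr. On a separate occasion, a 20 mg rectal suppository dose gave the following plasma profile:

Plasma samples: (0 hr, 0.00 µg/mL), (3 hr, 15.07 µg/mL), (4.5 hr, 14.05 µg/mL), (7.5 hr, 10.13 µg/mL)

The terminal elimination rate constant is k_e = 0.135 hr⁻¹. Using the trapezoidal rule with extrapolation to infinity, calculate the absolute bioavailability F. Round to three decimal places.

F = 0.459

Trapezoidal AUC_0→7.5 (rectal suppository):
  [0→3]: (0.00+15.07)/2 × 3 = 22.605
  [3→4.5]: (15.07+14.05)/2 × 1.5 = 21.84
  [4.5→7.5]: (14.05+10.13)/2 × 3 = 36.27
  Sum = 80.715 µg/mL·hr
Tail: C_last/k_e = 10.13/0.135 = 75.037
AUC_0→∞ (rectal suppository) = 80.715 + 75.037 = 155.752 µg/mL·hr
F = (AUC_ev/D_ev)/(AUC_iv/D_iv) = (155.752/20)/(339/20) = 7.7876/16.95 = 0.4594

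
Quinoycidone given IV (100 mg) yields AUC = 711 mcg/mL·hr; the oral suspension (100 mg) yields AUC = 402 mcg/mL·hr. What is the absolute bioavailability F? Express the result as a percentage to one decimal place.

F = 56.5%

F = (AUC_ev / D_ev) / (AUC_iv / D_iv)
  = (402/100) / (711/100)
  = 4.02 / 7.11 = 0.5654
  = 56.54%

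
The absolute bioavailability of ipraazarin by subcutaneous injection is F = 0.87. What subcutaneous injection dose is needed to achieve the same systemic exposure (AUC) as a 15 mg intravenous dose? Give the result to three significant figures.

D_subcutaneous = 17.2 mg

For equal systemic exposure: F × D_ev = D_iv
D_ev = D_iv / F = 15 / 0.87 = 17.2414 mg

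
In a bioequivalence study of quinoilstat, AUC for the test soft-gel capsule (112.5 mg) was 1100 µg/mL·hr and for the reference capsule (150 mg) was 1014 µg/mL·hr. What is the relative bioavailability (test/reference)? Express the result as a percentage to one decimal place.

F_rel = 144.6%

F_rel = (AUC_test/D_test) / (AUC_ref/D_ref)
      = (1100/112.5) / (1014/150)
      = 9.77778 / 6.76 = 1.4464 = 144.64%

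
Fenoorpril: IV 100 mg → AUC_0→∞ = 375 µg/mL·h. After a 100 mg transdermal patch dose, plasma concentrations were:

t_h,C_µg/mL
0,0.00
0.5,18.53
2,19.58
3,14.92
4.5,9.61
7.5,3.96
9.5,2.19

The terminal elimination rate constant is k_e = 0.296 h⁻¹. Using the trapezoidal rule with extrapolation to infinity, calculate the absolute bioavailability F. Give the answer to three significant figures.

F = 0.274

Trapezoidal AUC_0→9.5 (transdermal patch):
  [0→0.5]: (0.00+18.53)/2 × 0.5 = 4.6325
  [0.5→2]: (18.53+19.58)/2 × 1.5 = 28.5825
  [2→3]: (19.58+14.92)/2 × 1 = 17.25
  [3→4.5]: (14.92+9.61)/2 × 1.5 = 18.3975
  [4.5→7.5]: (9.61+3.96)/2 × 3 = 20.355
  [7.5→9.5]: (3.96+2.19)/2 × 2 = 6.15
  Sum = 95.3675 µg/mL·h
Tail: C_last/k_e = 2.19/0.296 = 7.399
AUC_0→∞ (transdermal patch) = 95.3675 + 7.399 = 102.7665 µg/mL·h
F = (AUC_ev/D_ev)/(AUC_iv/D_iv) = (102.7665/100)/(375/100) = 1.027665/3.75 = 0.2740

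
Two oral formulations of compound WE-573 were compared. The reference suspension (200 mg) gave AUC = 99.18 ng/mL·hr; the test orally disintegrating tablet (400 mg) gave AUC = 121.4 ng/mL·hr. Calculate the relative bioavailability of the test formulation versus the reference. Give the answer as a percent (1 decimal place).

F_rel = (AUC_test/D_test) / (AUC_ref/D_ref)
      = (121.4/400) / (99.18/200)
      = 0.3035 / 0.4959 = 0.6120 = 61.20%

F_rel = 61.2%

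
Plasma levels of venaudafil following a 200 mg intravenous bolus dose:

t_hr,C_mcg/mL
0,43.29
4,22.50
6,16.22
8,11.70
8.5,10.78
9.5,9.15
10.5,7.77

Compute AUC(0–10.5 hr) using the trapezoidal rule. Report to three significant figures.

Trapezoidal AUC_0→10.5:
  [0→4]: (43.29+22.50)/2 × 4 = 131.58
  [4→6]: (22.50+16.22)/2 × 2 = 38.72
  [6→8]: (16.22+11.70)/2 × 2 = 27.92
  [8→8.5]: (11.70+10.78)/2 × 0.5 = 5.62
  [8.5→9.5]: (10.78+9.15)/2 × 1 = 9.965
  [9.5→10.5]: (9.15+7.77)/2 × 1 = 8.46
  Sum = 222.265 mcg/mL·hr

AUC = 222 mcg/mL·hr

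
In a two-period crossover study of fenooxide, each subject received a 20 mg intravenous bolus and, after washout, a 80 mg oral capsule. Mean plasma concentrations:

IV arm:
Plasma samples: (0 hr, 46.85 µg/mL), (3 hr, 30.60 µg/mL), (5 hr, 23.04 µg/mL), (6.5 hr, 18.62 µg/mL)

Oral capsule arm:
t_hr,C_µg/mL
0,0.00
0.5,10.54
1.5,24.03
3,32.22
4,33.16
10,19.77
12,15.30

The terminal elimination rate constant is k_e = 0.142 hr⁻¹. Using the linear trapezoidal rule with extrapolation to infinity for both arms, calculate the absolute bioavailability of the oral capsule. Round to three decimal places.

F = 0.298

Trapezoidal AUC_0→6.5 (IV):
  [0→3]: (46.85+30.60)/2 × 3 = 116.175
  [3→5]: (30.60+23.04)/2 × 2 = 53.64
  [5→6.5]: (23.04+18.62)/2 × 1.5 = 31.245
  Sum = 201.06 µg/mL·hr
IV tail: 18.62/0.142 = 131.127; AUC_iv,0→∞ = 201.06 + 131.127 = 332.187 µg/mL·hr
Trapezoidal AUC_0→12 (oral capsule):
  [0→0.5]: (0.00+10.54)/2 × 0.5 = 2.635
  [0.5→1.5]: (10.54+24.03)/2 × 1 = 17.285
  [1.5→3]: (24.03+32.22)/2 × 1.5 = 42.1875
  [3→4]: (32.22+33.16)/2 × 1 = 32.69
  [4→10]: (33.16+19.77)/2 × 6 = 158.79
  [10→12]: (19.77+15.30)/2 × 2 = 35.07
  Sum = 288.6575 µg/mL·hr
oral capsule tail: 15.30/0.142 = 107.746; AUC_ev,0→∞ = 288.6575 + 107.746 = 396.4035 µg/mL·hr
F = (AUC_ev/D_ev)/(AUC_iv/D_iv) = (396.4035/80)/(332.187/20) = 4.95504/16.60935 = 0.2983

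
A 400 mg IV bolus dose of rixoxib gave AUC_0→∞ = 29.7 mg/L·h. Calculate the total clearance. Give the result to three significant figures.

CL = Dose_iv / AUC_0→∞
   = 400 / 29.7 = 13.468 L/h

CL = 13.5 L/h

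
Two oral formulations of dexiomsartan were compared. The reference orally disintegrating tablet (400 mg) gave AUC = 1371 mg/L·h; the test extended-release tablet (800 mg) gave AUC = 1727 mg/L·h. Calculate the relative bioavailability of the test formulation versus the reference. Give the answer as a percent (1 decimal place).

F_rel = (AUC_test/D_test) / (AUC_ref/D_ref)
      = (1727/800) / (1371/400)
      = 2.15875 / 3.4275 = 0.6298 = 62.98%

F_rel = 63.0%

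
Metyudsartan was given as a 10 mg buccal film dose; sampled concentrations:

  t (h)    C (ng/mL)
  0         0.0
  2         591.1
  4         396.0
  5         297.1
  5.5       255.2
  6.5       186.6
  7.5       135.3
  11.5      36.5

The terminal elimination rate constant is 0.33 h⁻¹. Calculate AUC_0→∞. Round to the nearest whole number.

Trapezoidal AUC_0→11.5:
  [0→2]: (0.0+591.1)/2 × 2 = 591.1
  [2→4]: (591.1+396.0)/2 × 2 = 987.1
  [4→5]: (396.0+297.1)/2 × 1 = 346.55
  [5→5.5]: (297.1+255.2)/2 × 0.5 = 138.075
  [5.5→6.5]: (255.2+186.6)/2 × 1 = 220.9
  [6.5→7.5]: (186.6+135.3)/2 × 1 = 160.95
  [7.5→11.5]: (135.3+36.5)/2 × 4 = 343.6
  Sum = 2788.275 ng/mL·h
Extrapolated tail: C_last / k_e = 36.5 / 0.33 = 110.606
AUC_0→∞ = 2788.275 + 110.606 = 2898.881 ng/mL·h

AUC = 2899 ng/mL·h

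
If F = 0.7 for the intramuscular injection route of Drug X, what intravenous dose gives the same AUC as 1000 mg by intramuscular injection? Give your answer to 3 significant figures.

Systemic exposure from an extravascular dose = F × D_ev, so the equivalent IV dose is F × D_ev.
D_iv = F × D_ev = 0.7 × 1000 = 700 mg

D_iv = 700 mg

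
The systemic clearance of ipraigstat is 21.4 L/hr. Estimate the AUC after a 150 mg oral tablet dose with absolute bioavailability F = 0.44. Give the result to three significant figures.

AUC = 3.08 mg/L·hr

AUC_0→∞ = F × Dose / CL
        = 0.44 × 150 / 21.4 = 3.08411 mg/L·hr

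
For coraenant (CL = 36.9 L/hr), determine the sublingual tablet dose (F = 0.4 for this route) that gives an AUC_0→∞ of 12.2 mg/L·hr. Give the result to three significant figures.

Dose = CL × AUC_0→∞ / F
     = 36.9 × 12.2 / 0.4 = 1125.45 mg

Dose = 1130 mg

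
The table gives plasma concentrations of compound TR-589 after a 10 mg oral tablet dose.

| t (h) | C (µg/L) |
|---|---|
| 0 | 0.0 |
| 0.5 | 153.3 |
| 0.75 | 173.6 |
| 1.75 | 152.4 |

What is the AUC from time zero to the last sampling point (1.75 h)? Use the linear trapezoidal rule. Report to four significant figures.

Trapezoidal AUC_0→1.75:
  [0→0.5]: (0.0+153.3)/2 × 0.5 = 38.325
  [0.5→0.75]: (153.3+173.6)/2 × 0.25 = 40.8625
  [0.75→1.75]: (173.6+152.4)/2 × 1 = 163.0
  Sum = 242.1875 µg/L·h

AUC = 242.2 µg/L·h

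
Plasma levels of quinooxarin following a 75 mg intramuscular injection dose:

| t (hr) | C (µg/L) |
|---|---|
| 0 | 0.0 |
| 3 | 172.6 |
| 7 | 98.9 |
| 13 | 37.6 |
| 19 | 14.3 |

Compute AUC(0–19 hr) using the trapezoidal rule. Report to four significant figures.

AUC = 1367 µg/L·hr

Trapezoidal AUC_0→19:
  [0→3]: (0.0+172.6)/2 × 3 = 258.9
  [3→7]: (172.6+98.9)/2 × 4 = 543.0
  [7→13]: (98.9+37.6)/2 × 6 = 409.5
  [13→19]: (37.6+14.3)/2 × 6 = 155.7
  Sum = 1367.1 µg/L·hr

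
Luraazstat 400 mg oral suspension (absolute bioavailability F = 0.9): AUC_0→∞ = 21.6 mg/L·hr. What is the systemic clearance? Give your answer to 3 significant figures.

CL = 16.7 L/hr

CL = F × Dose / AUC_0→∞
   = 0.9 × 400 / 21.6 = 16.6667 L/hr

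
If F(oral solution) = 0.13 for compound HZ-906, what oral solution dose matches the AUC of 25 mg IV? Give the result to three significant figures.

For equal systemic exposure: F × D_ev = D_iv
D_ev = D_iv / F = 25 / 0.13 = 192.308 mg

D_oral = 192 mg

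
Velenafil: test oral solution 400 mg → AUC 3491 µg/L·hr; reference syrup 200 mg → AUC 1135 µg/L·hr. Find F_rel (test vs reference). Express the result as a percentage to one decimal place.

F_rel = (AUC_test/D_test) / (AUC_ref/D_ref)
      = (3491/400) / (1135/200)
      = 8.7275 / 5.675 = 1.5379 = 153.79%

F_rel = 153.8%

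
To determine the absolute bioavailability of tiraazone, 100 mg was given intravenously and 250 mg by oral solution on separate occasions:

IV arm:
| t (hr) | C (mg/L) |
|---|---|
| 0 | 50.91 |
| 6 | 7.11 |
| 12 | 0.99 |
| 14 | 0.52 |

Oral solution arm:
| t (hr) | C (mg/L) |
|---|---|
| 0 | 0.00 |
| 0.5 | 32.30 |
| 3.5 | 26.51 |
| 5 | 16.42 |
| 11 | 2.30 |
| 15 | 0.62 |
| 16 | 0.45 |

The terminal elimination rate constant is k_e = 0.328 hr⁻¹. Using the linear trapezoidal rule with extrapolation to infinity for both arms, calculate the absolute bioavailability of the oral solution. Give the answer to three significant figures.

F = 0.382

Trapezoidal AUC_0→14 (IV):
  [0→6]: (50.91+7.11)/2 × 6 = 174.06
  [6→12]: (7.11+0.99)/2 × 6 = 24.3
  [12→14]: (0.99+0.52)/2 × 2 = 1.51
  Sum = 199.87 mg/L·hr
IV tail: 0.52/0.328 = 1.585; AUC_iv,0→∞ = 199.87 + 1.585 = 201.455 mg/L·hr
Trapezoidal AUC_0→16 (oral solution):
  [0→0.5]: (0.00+32.30)/2 × 0.5 = 8.075
  [0.5→3.5]: (32.30+26.51)/2 × 3 = 88.215
  [3.5→5]: (26.51+16.42)/2 × 1.5 = 32.1975
  [5→11]: (16.42+2.30)/2 × 6 = 56.16
  [11→15]: (2.30+0.62)/2 × 4 = 5.84
  [15→16]: (0.62+0.45)/2 × 1 = 0.535
  Sum = 191.0225 mg/L·hr
oral solution tail: 0.45/0.328 = 1.372; AUC_ev,0→∞ = 191.0225 + 1.372 = 192.3945 mg/L·hr
F = (AUC_ev/D_ev)/(AUC_iv/D_iv) = (192.3945/250)/(201.455/100) = 0.769578/2.01455 = 0.3820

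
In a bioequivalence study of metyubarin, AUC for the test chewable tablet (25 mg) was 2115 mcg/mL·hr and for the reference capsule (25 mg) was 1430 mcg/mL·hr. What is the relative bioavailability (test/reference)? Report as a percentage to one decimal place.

F_rel = (AUC_test/D_test) / (AUC_ref/D_ref)
      = (2115/25) / (1430/25)
      = 84.6 / 57.2 = 1.4790 = 147.90%

F_rel = 147.9%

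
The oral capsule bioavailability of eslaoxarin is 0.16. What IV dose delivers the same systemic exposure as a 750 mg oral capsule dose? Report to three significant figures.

D_iv = 120 mg

Systemic exposure from an extravascular dose = F × D_ev, so the equivalent IV dose is F × D_ev.
D_iv = F × D_ev = 0.16 × 750 = 120 mg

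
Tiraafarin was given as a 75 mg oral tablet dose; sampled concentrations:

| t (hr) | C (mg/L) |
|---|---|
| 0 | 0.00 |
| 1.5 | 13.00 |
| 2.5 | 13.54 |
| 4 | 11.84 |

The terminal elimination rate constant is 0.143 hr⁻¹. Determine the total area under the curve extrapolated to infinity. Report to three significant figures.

AUC = 125 mg/L·hr

Trapezoidal AUC_0→4:
  [0→1.5]: (0.00+13.00)/2 × 1.5 = 9.75
  [1.5→2.5]: (13.00+13.54)/2 × 1 = 13.27
  [2.5→4]: (13.54+11.84)/2 × 1.5 = 19.035
  Sum = 42.055 mg/L·hr
Extrapolated tail: C_last / k_e = 11.84 / 0.143 = 82.797
AUC_0→∞ = 42.055 + 82.797 = 124.852 mg/L·hr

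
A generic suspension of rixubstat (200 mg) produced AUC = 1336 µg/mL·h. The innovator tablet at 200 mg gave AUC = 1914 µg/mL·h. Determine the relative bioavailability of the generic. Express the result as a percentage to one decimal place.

F_rel = 69.8%

F_rel = (AUC_test/D_test) / (AUC_ref/D_ref)
      = (1336/200) / (1914/200)
      = 6.68 / 9.57 = 0.6980 = 69.80%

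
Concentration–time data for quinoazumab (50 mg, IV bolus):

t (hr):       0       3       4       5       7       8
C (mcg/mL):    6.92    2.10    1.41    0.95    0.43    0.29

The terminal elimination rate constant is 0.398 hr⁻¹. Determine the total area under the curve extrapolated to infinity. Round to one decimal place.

Trapezoidal AUC_0→8:
  [0→3]: (6.92+2.10)/2 × 3 = 13.53
  [3→4]: (2.10+1.41)/2 × 1 = 1.755
  [4→5]: (1.41+0.95)/2 × 1 = 1.18
  [5→7]: (0.95+0.43)/2 × 2 = 1.38
  [7→8]: (0.43+0.29)/2 × 1 = 0.36
  Sum = 18.205 mcg/mL·hr
Extrapolated tail: C_last / k_e = 0.29 / 0.398 = 0.729
AUC_0→∞ = 18.205 + 0.729 = 18.934 mcg/mL·hr

AUC = 18.9 mcg/mL·hr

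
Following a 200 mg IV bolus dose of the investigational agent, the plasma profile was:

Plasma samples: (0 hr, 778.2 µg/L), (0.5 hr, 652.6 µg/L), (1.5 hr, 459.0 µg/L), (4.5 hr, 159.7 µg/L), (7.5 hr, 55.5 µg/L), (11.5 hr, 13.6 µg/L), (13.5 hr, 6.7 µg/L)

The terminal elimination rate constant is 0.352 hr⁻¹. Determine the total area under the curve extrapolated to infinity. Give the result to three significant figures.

Trapezoidal AUC_0→13.5:
  [0→0.5]: (778.2+652.6)/2 × 0.5 = 357.7
  [0.5→1.5]: (652.6+459.0)/2 × 1 = 555.8
  [1.5→4.5]: (459.0+159.7)/2 × 3 = 928.05
  [4.5→7.5]: (159.7+55.5)/2 × 3 = 322.8
  [7.5→11.5]: (55.5+13.6)/2 × 4 = 138.2
  [11.5→13.5]: (13.6+6.7)/2 × 2 = 20.3
  Sum = 2322.85 µg/L·hr
Extrapolated tail: C_last / k_e = 6.7 / 0.352 = 19.034
AUC_0→∞ = 2322.85 + 19.034 = 2341.884 µg/L·hr

AUC = 2340 µg/L·hr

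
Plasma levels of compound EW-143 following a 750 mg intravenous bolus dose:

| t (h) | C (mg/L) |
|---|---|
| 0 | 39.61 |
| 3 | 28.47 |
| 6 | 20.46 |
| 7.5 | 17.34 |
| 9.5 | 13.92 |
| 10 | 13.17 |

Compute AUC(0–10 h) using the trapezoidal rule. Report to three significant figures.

AUC = 242 mg/L·h

Trapezoidal AUC_0→10:
  [0→3]: (39.61+28.47)/2 × 3 = 102.12
  [3→6]: (28.47+20.46)/2 × 3 = 73.395
  [6→7.5]: (20.46+17.34)/2 × 1.5 = 28.35
  [7.5→9.5]: (17.34+13.92)/2 × 2 = 31.26
  [9.5→10]: (13.92+13.17)/2 × 0.5 = 6.7725
  Sum = 241.8975 mg/L·h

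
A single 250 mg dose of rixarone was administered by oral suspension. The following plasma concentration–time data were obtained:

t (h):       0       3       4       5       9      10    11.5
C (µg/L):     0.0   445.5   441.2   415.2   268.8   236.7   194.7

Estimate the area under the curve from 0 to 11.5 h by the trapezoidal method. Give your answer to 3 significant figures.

Trapezoidal AUC_0→11.5:
  [0→3]: (0.0+445.5)/2 × 3 = 668.25
  [3→4]: (445.5+441.2)/2 × 1 = 443.35
  [4→5]: (441.2+415.2)/2 × 1 = 428.2
  [5→9]: (415.2+268.8)/2 × 4 = 1368.0
  [9→10]: (268.8+236.7)/2 × 1 = 252.75
  [10→11.5]: (236.7+194.7)/2 × 1.5 = 323.55
  Sum = 3484.1 µg/L·h

AUC = 3480 µg/L·h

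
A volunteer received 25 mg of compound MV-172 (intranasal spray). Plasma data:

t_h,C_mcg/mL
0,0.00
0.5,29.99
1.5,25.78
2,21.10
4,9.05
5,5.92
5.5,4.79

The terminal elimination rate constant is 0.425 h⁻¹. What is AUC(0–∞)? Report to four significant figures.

AUC = 98.69 mcg/mL·h

Trapezoidal AUC_0→5.5:
  [0→0.5]: (0.00+29.99)/2 × 0.5 = 7.4975
  [0.5→1.5]: (29.99+25.78)/2 × 1 = 27.885
  [1.5→2]: (25.78+21.10)/2 × 0.5 = 11.72
  [2→4]: (21.10+9.05)/2 × 2 = 30.15
  [4→5]: (9.05+5.92)/2 × 1 = 7.485
  [5→5.5]: (5.92+4.79)/2 × 0.5 = 2.6775
  Sum = 87.415 mcg/mL·h
Extrapolated tail: C_last / k_e = 4.79 / 0.425 = 11.271
AUC_0→∞ = 87.415 + 11.271 = 98.686 mcg/mL·h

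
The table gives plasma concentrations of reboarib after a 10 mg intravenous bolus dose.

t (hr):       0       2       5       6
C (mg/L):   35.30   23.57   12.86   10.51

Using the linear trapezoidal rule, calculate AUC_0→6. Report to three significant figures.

AUC = 125 mg/L·hr

Trapezoidal AUC_0→6:
  [0→2]: (35.30+23.57)/2 × 2 = 58.87
  [2→5]: (23.57+12.86)/2 × 3 = 54.645
  [5→6]: (12.86+10.51)/2 × 1 = 11.685
  Sum = 125.2 mg/L·hr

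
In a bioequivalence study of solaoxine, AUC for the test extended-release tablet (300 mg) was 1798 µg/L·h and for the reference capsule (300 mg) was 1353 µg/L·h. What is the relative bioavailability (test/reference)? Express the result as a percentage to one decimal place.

F_rel = 132.9%

F_rel = (AUC_test/D_test) / (AUC_ref/D_ref)
      = (1798/300) / (1353/300)
      = 5.99333 / 4.51 = 1.3289 = 132.89%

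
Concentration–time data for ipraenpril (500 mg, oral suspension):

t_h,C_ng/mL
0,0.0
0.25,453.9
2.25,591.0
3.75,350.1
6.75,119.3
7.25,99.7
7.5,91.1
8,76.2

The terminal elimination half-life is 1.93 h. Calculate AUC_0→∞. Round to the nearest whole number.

AUC = 2844 ng/mL·h

Trapezoidal AUC_0→8:
  [0→0.25]: (0.0+453.9)/2 × 0.25 = 56.7375
  [0.25→2.25]: (453.9+591.0)/2 × 2 = 1044.9
  [2.25→3.75]: (591.0+350.1)/2 × 1.5 = 705.825
  [3.75→6.75]: (350.1+119.3)/2 × 3 = 704.1
  [6.75→7.25]: (119.3+99.7)/2 × 0.5 = 54.75
  [7.25→7.5]: (99.7+91.1)/2 × 0.25 = 23.85
  [7.5→8]: (91.1+76.2)/2 × 0.5 = 41.825
  Sum = 2631.9875 ng/mL·h
k_e = ln2 / t½ = 0.693147 / 1.93 = 0.3591 h^-1
Extrapolated tail: C_last / k_e = 76.2 / 0.3591 = 212.197
AUC_0→∞ = 2631.9875 + 212.197 = 2844.1845 ng/mL·h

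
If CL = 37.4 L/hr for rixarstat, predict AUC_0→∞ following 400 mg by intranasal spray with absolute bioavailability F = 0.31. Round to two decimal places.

AUC_0→∞ = F × Dose / CL
        = 0.31 × 400 / 37.4 = 3.31551 mg/L·hr

AUC = 3.32 mg/L·hr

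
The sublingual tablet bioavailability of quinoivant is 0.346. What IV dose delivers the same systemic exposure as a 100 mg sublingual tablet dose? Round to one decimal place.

Systemic exposure from an extravascular dose = F × D_ev, so the equivalent IV dose is F × D_ev.
D_iv = F × D_ev = 0.346 × 100 = 34.6 mg

D_iv = 34.6 mg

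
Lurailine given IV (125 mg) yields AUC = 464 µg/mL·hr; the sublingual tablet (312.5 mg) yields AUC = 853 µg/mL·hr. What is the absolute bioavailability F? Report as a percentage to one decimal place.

F = (AUC_ev / D_ev) / (AUC_iv / D_iv)
  = (853/312.5) / (464/125)
  = 2.7296 / 3.712 = 0.7353
  = 73.53%

F = 73.5%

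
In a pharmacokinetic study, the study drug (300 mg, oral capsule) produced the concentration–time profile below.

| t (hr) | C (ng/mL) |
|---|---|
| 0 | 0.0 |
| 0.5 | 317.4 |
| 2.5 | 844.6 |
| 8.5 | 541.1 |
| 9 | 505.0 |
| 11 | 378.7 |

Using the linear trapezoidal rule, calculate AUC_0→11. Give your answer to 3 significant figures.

AUC = 6540 ng/mL·hr

Trapezoidal AUC_0→11:
  [0→0.5]: (0.0+317.4)/2 × 0.5 = 79.35
  [0.5→2.5]: (317.4+844.6)/2 × 2 = 1162.0
  [2.5→8.5]: (844.6+541.1)/2 × 6 = 4157.1
  [8.5→9]: (541.1+505.0)/2 × 0.5 = 261.525
  [9→11]: (505.0+378.7)/2 × 2 = 883.7
  Sum = 6543.675 ng/mL·hr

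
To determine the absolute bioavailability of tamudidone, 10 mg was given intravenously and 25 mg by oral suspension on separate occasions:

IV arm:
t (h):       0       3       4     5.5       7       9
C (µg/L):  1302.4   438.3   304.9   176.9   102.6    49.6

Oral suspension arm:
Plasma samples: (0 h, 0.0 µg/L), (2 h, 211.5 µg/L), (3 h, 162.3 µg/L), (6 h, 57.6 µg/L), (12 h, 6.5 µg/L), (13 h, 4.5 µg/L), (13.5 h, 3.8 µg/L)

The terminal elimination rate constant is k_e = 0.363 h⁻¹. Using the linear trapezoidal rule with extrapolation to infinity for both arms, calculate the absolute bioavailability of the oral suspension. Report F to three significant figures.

F = 0.0977

Trapezoidal AUC_0→9 (IV):
  [0→3]: (1302.4+438.3)/2 × 3 = 2611.05
  [3→4]: (438.3+304.9)/2 × 1 = 371.6
  [4→5.5]: (304.9+176.9)/2 × 1.5 = 361.35
  [5.5→7]: (176.9+102.6)/2 × 1.5 = 209.625
  [7→9]: (102.6+49.6)/2 × 2 = 152.2
  Sum = 3705.825 µg/L·h
IV tail: 49.6/0.363 = 136.639; AUC_iv,0→∞ = 3705.825 + 136.639 = 3842.464 µg/L·h
Trapezoidal AUC_0→13.5 (oral suspension):
  [0→2]: (0.0+211.5)/2 × 2 = 211.5
  [2→3]: (211.5+162.3)/2 × 1 = 186.9
  [3→6]: (162.3+57.6)/2 × 3 = 329.85
  [6→12]: (57.6+6.5)/2 × 6 = 192.3
  [12→13]: (6.5+4.5)/2 × 1 = 5.5
  [13→13.5]: (4.5+3.8)/2 × 0.5 = 2.075
  Sum = 928.125 µg/L·h
oral suspension tail: 3.8/0.363 = 10.468; AUC_ev,0→∞ = 928.125 + 10.468 = 938.593 µg/L·h
F = (AUC_ev/D_ev)/(AUC_iv/D_iv) = (938.593/25)/(3842.464/10) = 37.54372/384.2464 = 0.0977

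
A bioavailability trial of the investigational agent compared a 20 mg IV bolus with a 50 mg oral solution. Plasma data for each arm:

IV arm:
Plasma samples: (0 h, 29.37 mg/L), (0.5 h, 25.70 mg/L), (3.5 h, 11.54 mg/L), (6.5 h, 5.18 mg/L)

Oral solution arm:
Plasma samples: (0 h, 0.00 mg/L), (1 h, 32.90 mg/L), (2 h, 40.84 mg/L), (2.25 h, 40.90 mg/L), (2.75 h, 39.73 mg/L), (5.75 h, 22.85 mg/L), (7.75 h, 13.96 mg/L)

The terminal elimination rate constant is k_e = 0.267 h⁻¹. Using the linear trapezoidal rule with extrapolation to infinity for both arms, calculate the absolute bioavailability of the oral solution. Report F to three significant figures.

Trapezoidal AUC_0→6.5 (IV):
  [0→0.5]: (29.37+25.70)/2 × 0.5 = 13.7675
  [0.5→3.5]: (25.70+11.54)/2 × 3 = 55.86
  [3.5→6.5]: (11.54+5.18)/2 × 3 = 25.08
  Sum = 94.7075 mg/L·h
IV tail: 5.18/0.267 = 19.401; AUC_iv,0→∞ = 94.7075 + 19.401 = 114.1085 mg/L·h
Trapezoidal AUC_0→7.75 (oral solution):
  [0→1]: (0.00+32.90)/2 × 1 = 16.45
  [1→2]: (32.90+40.84)/2 × 1 = 36.87
  [2→2.25]: (40.84+40.90)/2 × 0.25 = 10.2175
  [2.25→2.75]: (40.90+39.73)/2 × 0.5 = 20.1575
  [2.75→5.75]: (39.73+22.85)/2 × 3 = 93.87
  [5.75→7.75]: (22.85+13.96)/2 × 2 = 36.81
  Sum = 214.375 mg/L·h
oral solution tail: 13.96/0.267 = 52.285; AUC_ev,0→∞ = 214.375 + 52.285 = 266.66 mg/L·h
F = (AUC_ev/D_ev)/(AUC_iv/D_iv) = (266.66/50)/(114.1085/20) = 5.3332/5.705425 = 0.9348

F = 0.935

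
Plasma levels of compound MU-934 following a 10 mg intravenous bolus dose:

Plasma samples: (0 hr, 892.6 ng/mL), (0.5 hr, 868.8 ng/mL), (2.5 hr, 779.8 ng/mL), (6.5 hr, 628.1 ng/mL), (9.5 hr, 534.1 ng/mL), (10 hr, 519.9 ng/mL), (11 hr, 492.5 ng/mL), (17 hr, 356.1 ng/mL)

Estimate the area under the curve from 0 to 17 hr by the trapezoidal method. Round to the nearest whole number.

AUC = 9964 ng/mL·hr

Trapezoidal AUC_0→17:
  [0→0.5]: (892.6+868.8)/2 × 0.5 = 440.35
  [0.5→2.5]: (868.8+779.8)/2 × 2 = 1648.6
  [2.5→6.5]: (779.8+628.1)/2 × 4 = 2815.8
  [6.5→9.5]: (628.1+534.1)/2 × 3 = 1743.3
  [9.5→10]: (534.1+519.9)/2 × 0.5 = 263.5
  [10→11]: (519.9+492.5)/2 × 1 = 506.2
  [11→17]: (492.5+356.1)/2 × 6 = 2545.8
  Sum = 9963.55 ng/mL·hr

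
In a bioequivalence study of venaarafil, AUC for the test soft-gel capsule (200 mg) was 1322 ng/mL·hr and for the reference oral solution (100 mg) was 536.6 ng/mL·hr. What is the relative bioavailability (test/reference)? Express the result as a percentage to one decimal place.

F_rel = (AUC_test/D_test) / (AUC_ref/D_ref)
      = (1322/200) / (536.6/100)
      = 6.61 / 5.366 = 1.2318 = 123.18%

F_rel = 123.2%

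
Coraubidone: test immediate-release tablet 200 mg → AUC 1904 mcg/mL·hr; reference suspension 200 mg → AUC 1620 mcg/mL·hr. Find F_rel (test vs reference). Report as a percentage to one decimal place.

F_rel = 117.5%

F_rel = (AUC_test/D_test) / (AUC_ref/D_ref)
      = (1904/200) / (1620/200)
      = 9.52 / 8.1 = 1.1753 = 117.53%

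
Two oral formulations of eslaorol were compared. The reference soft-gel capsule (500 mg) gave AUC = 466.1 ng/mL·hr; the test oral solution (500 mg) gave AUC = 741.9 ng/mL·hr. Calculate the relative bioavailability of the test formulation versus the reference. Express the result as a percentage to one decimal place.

F_rel = (AUC_test/D_test) / (AUC_ref/D_ref)
      = (741.9/500) / (466.1/500)
      = 1.4838 / 0.9322 = 1.5917 = 159.17%

F_rel = 159.2%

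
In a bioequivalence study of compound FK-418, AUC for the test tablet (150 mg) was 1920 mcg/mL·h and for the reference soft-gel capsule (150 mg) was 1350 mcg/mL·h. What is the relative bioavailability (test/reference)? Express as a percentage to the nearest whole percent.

F_rel = 142%

F_rel = (AUC_test/D_test) / (AUC_ref/D_ref)
      = (1920/150) / (1350/150)
      = 12.8 / 9 = 1.4222 = 142.22%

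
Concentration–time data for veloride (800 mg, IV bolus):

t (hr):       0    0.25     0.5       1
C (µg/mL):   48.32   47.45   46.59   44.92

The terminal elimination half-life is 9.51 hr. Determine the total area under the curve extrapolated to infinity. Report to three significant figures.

Trapezoidal AUC_0→1:
  [0→0.25]: (48.32+47.45)/2 × 0.25 = 11.97125
  [0.25→0.5]: (47.45+46.59)/2 × 0.25 = 11.755
  [0.5→1]: (46.59+44.92)/2 × 0.5 = 22.8775
  Sum = 46.60375 µg/mL·hr
k_e = ln2 / t½ = 0.693147 / 9.51 = 0.0729 hr^-1
Extrapolated tail: C_last / k_e = 44.92 / 0.0729 = 616.187
AUC_0→∞ = 46.60375 + 616.187 = 662.79075 µg/mL·hr

AUC = 663 µg/mL·hr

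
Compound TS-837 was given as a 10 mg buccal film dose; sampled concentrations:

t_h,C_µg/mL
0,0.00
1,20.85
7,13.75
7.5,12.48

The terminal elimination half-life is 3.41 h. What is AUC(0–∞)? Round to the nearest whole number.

Trapezoidal AUC_0→7.5:
  [0→1]: (0.00+20.85)/2 × 1 = 10.425
  [1→7]: (20.85+13.75)/2 × 6 = 103.8
  [7→7.5]: (13.75+12.48)/2 × 0.5 = 6.5575
  Sum = 120.7825 µg/mL·h
k_e = ln2 / t½ = 0.693147 / 3.41 = 0.2033 h^-1
Extrapolated tail: C_last / k_e = 12.48 / 0.2033 = 61.387
AUC_0→∞ = 120.7825 + 61.387 = 182.1695 µg/mL·h

AUC = 182 µg/mL·h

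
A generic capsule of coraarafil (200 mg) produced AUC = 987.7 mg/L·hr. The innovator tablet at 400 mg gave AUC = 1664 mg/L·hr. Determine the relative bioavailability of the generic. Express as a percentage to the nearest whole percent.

F_rel = 119%

F_rel = (AUC_test/D_test) / (AUC_ref/D_ref)
      = (987.7/200) / (1664/400)
      = 4.9385 / 4.16 = 1.1871 = 118.71%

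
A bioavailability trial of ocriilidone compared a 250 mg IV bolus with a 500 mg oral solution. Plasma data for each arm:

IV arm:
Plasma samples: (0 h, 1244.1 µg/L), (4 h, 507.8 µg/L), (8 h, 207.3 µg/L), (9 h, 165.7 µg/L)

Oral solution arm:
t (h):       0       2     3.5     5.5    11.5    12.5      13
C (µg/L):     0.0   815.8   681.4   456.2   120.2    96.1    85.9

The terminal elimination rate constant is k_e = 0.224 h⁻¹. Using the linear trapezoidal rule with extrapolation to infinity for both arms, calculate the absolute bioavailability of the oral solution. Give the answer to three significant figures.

F = 0.456

Trapezoidal AUC_0→9 (IV):
  [0→4]: (1244.1+507.8)/2 × 4 = 3503.8
  [4→8]: (507.8+207.3)/2 × 4 = 1430.2
  [8→9]: (207.3+165.7)/2 × 1 = 186.5
  Sum = 5120.5 µg/L·h
IV tail: 165.7/0.224 = 739.732; AUC_iv,0→∞ = 5120.5 + 739.732 = 5860.232 µg/L·h
Trapezoidal AUC_0→13 (oral solution):
  [0→2]: (0.0+815.8)/2 × 2 = 815.8
  [2→3.5]: (815.8+681.4)/2 × 1.5 = 1122.9
  [3.5→5.5]: (681.4+456.2)/2 × 2 = 1137.6
  [5.5→11.5]: (456.2+120.2)/2 × 6 = 1729.2
  [11.5→12.5]: (120.2+96.1)/2 × 1 = 108.15
  [12.5→13]: (96.1+85.9)/2 × 0.5 = 45.5
  Sum = 4959.15 µg/L·h
oral solution tail: 85.9/0.224 = 383.482; AUC_ev,0→∞ = 4959.15 + 383.482 = 5342.632 µg/L·h
F = (AUC_ev/D_ev)/(AUC_iv/D_iv) = (5342.632/500)/(5860.232/250) = 10.685264/23.440928 = 0.4558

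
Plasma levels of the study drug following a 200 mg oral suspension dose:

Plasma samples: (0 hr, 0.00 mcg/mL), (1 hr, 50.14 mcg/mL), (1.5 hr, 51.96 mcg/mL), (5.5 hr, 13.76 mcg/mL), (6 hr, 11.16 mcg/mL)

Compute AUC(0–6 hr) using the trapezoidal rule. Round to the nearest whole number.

Trapezoidal AUC_0→6:
  [0→1]: (0.00+50.14)/2 × 1 = 25.07
  [1→1.5]: (50.14+51.96)/2 × 0.5 = 25.525
  [1.5→5.5]: (51.96+13.76)/2 × 4 = 131.44
  [5.5→6]: (13.76+11.16)/2 × 0.5 = 6.23
  Sum = 188.265 mcg/mL·hr

AUC = 188 mcg/mL·hr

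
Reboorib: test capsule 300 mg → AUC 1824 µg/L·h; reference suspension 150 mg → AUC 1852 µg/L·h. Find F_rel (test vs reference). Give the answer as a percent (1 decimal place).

F_rel = 49.2%

F_rel = (AUC_test/D_test) / (AUC_ref/D_ref)
      = (1824/300) / (1852/150)
      = 6.08 / 12.3467 = 0.4924 = 49.24%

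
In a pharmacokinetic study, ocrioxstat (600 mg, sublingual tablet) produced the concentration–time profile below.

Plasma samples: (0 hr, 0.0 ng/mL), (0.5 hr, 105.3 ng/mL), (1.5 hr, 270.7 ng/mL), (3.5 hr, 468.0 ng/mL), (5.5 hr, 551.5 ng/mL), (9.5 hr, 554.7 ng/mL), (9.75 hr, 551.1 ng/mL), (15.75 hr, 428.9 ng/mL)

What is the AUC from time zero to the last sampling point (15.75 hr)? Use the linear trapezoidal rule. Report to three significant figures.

Trapezoidal AUC_0→15.75:
  [0→0.5]: (0.0+105.3)/2 × 0.5 = 26.325
  [0.5→1.5]: (105.3+270.7)/2 × 1 = 188.0
  [1.5→3.5]: (270.7+468.0)/2 × 2 = 738.7
  [3.5→5.5]: (468.0+551.5)/2 × 2 = 1019.5
  [5.5→9.5]: (551.5+554.7)/2 × 4 = 2212.4
  [9.5→9.75]: (554.7+551.1)/2 × 0.25 = 138.225
  [9.75→15.75]: (551.1+428.9)/2 × 6 = 2940.0
  Sum = 7263.15 ng/mL·hr

AUC = 7260 ng/mL·hr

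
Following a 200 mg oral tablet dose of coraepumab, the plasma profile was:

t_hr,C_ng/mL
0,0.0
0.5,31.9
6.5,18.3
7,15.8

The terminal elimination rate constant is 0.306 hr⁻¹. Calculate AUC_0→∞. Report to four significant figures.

Trapezoidal AUC_0→7:
  [0→0.5]: (0.0+31.9)/2 × 0.5 = 7.975
  [0.5→6.5]: (31.9+18.3)/2 × 6 = 150.6
  [6.5→7]: (18.3+15.8)/2 × 0.5 = 8.525
  Sum = 167.1 ng/mL·hr
Extrapolated tail: C_last / k_e = 15.8 / 0.306 = 51.634
AUC_0→∞ = 167.1 + 51.634 = 218.734 ng/mL·hr

AUC = 218.7 ng/mL·hr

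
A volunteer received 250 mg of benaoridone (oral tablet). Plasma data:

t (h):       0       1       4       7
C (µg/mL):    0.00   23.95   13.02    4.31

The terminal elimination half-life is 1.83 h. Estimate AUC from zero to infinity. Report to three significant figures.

AUC = 105 µg/mL·h

Trapezoidal AUC_0→7:
  [0→1]: (0.00+23.95)/2 × 1 = 11.975
  [1→4]: (23.95+13.02)/2 × 3 = 55.455
  [4→7]: (13.02+4.31)/2 × 3 = 25.995
  Sum = 93.425 µg/mL·h
k_e = ln2 / t½ = 0.693147 / 1.83 = 0.3788 h^-1
Extrapolated tail: C_last / k_e = 4.31 / 0.3788 = 11.378
AUC_0→∞ = 93.425 + 11.378 = 104.803 µg/mL·h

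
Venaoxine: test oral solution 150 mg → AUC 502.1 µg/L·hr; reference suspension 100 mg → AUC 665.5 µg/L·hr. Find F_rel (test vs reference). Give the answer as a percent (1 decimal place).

F_rel = (AUC_test/D_test) / (AUC_ref/D_ref)
      = (502.1/150) / (665.5/100)
      = 3.34733 / 6.655 = 0.5030 = 50.30%

F_rel = 50.3%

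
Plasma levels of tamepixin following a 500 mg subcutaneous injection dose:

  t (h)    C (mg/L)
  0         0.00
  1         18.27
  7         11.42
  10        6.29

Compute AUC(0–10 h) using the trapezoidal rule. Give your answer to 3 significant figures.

Trapezoidal AUC_0→10:
  [0→1]: (0.00+18.27)/2 × 1 = 9.135
  [1→7]: (18.27+11.42)/2 × 6 = 89.07
  [7→10]: (11.42+6.29)/2 × 3 = 26.565
  Sum = 124.77 mg/L·h

AUC = 125 mg/L·h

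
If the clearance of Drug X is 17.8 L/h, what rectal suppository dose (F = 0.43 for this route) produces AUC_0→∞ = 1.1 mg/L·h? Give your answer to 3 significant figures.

Dose = CL × AUC_0→∞ / F
     = 17.8 × 1.1 / 0.43 = 45.5349 mg

Dose = 45.5 mg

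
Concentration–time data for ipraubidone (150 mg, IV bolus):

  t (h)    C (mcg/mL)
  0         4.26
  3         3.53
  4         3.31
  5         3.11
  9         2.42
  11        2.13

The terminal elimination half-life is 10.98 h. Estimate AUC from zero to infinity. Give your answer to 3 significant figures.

Trapezoidal AUC_0→11:
  [0→3]: (4.26+3.53)/2 × 3 = 11.685
  [3→4]: (3.53+3.31)/2 × 1 = 3.42
  [4→5]: (3.31+3.11)/2 × 1 = 3.21
  [5→9]: (3.11+2.42)/2 × 4 = 11.06
  [9→11]: (2.42+2.13)/2 × 2 = 4.55
  Sum = 33.925 mcg/mL·h
k_e = ln2 / t½ = 0.693147 / 10.98 = 0.0631 h^-1
Extrapolated tail: C_last / k_e = 2.13 / 0.0631 = 33.756
AUC_0→∞ = 33.925 + 33.756 = 67.681 mcg/mL·h

AUC = 67.7 mcg/mL·h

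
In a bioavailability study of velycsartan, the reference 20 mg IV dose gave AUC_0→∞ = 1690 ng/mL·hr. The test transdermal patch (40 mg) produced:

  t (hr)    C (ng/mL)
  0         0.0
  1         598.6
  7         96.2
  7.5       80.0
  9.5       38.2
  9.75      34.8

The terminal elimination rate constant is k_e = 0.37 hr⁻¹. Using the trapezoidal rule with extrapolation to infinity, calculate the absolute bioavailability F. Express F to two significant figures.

F = 0.78

Trapezoidal AUC_0→9.75 (transdermal patch):
  [0→1]: (0.0+598.6)/2 × 1 = 299.3
  [1→7]: (598.6+96.2)/2 × 6 = 2084.4
  [7→7.5]: (96.2+80.0)/2 × 0.5 = 44.05
  [7.5→9.5]: (80.0+38.2)/2 × 2 = 118.2
  [9.5→9.75]: (38.2+34.8)/2 × 0.25 = 9.125
  Sum = 2555.075 ng/mL·hr
Tail: C_last/k_e = 34.8/0.37 = 94.054
AUC_0→∞ (transdermal patch) = 2555.075 + 94.054 = 2649.129 ng/mL·hr
F = (AUC_ev/D_ev)/(AUC_iv/D_iv) = (2649.129/40)/(1690/20) = 66.228225/84.5 = 0.7838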